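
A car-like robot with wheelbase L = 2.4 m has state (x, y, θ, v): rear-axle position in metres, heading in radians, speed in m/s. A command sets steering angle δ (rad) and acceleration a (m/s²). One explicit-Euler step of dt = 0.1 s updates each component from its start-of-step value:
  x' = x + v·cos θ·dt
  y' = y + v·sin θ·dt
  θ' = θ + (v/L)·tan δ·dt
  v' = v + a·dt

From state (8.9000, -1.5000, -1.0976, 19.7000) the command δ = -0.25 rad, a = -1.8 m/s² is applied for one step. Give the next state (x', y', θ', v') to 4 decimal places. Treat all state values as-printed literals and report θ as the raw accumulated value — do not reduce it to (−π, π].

x' = 8.9000 + 19.7000·cos(-1.0976)·0.1 = 9.7978
y' = -1.5000 + 19.7000·sin(-1.0976)·0.1 = -3.2535
θ' = -1.0976 + (19.7000/2.4)·tan(-0.25)·0.1 = -1.3072
v' = 19.7000 − 1.8000·0.1 = 19.5200

(9.7978, -3.2535, -1.3072, 19.5200)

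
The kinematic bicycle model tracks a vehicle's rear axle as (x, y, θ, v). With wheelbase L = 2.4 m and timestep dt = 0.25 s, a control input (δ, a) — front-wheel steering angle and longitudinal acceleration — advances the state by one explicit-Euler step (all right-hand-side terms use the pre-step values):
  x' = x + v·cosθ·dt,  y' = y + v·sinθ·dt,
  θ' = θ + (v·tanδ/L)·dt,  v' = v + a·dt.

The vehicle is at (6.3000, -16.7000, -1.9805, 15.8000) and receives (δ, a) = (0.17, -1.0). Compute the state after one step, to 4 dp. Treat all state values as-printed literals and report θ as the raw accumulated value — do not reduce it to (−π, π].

(4.7266, -20.3231, -1.6980, 15.5500)

x' = 6.3000 + 15.8000·cos(-1.9805)·0.25 = 4.7266
y' = -16.7000 + 15.8000·sin(-1.9805)·0.25 = -20.3231
θ' = -1.9805 + (15.8000/2.4)·tan(0.17)·0.25 = -1.6980
v' = 15.8000 − 1.0000·0.25 = 15.5500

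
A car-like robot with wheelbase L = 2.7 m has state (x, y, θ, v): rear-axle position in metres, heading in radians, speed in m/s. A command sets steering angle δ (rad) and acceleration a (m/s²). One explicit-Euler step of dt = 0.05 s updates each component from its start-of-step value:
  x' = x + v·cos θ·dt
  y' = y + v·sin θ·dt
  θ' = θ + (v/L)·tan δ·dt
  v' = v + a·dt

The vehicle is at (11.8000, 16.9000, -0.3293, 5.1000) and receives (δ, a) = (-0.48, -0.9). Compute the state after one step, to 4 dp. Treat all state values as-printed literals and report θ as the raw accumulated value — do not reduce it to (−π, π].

x' = 11.8000 + 5.1000·cos(-0.3293)·0.05 = 12.0413
y' = 16.9000 + 5.1000·sin(-0.3293)·0.05 = 16.8175
θ' = -0.3293 + (5.1000/2.7)·tan(-0.48)·0.05 = -0.3785
v' = 5.1000 − 0.9000·0.05 = 5.0550

(12.0413, 16.8175, -0.3785, 5.0550)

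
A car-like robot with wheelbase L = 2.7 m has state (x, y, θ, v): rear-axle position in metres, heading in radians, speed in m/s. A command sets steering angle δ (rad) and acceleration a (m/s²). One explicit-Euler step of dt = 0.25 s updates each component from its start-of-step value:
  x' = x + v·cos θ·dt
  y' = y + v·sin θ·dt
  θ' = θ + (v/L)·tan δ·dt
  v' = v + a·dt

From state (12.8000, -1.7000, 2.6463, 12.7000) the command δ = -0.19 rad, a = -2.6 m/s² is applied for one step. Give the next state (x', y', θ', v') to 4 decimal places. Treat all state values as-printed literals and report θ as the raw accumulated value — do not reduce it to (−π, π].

(10.0065, -0.1910, 2.4201, 12.0500)

x' = 12.8000 + 12.7000·cos(2.6463)·0.25 = 10.0065
y' = -1.7000 + 12.7000·sin(2.6463)·0.25 = -0.1910
θ' = 2.6463 + (12.7000/2.7)·tan(-0.19)·0.25 = 2.4201
v' = 12.7000 − 2.6000·0.25 = 12.0500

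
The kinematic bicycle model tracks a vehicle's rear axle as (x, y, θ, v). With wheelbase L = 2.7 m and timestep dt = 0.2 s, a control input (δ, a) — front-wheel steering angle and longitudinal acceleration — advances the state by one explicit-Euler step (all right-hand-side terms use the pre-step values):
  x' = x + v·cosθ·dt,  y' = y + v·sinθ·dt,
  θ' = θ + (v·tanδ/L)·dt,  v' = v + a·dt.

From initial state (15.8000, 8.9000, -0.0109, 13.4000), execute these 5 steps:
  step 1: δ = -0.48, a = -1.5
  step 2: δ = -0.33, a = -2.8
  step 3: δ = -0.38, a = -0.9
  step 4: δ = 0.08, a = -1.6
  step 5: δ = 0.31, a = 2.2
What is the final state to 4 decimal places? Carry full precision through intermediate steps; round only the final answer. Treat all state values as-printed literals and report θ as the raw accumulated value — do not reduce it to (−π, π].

after step 1 (δ=-0.48, a=-1.5): (18.479841, 8.870789, -0.527654, 13.100000)
after step 2 (δ=-0.33, a=-2.8): (20.743496, 7.551597, -0.860030, 12.540000)
after step 3 (δ=-0.38, a=-0.9): (22.379751, 5.650878, -1.231040, 12.360000)
after step 4 (δ=0.08, a=-1.6): (23.203562, 3.320187, -1.157639, 12.040000)
after step 5 (δ=0.31, a=2.2): (24.170380, 1.114802, -0.871955, 12.480000)

(24.1704, 1.1148, -0.8720, 12.4800)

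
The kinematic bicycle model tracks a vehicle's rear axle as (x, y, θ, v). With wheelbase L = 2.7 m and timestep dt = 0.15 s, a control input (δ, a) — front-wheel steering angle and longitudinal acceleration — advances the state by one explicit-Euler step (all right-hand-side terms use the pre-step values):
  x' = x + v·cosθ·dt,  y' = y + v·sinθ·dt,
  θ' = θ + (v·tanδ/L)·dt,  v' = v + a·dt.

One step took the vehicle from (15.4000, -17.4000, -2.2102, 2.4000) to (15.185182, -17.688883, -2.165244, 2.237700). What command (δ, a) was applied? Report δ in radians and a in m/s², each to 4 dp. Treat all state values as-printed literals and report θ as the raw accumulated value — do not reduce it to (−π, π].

a = (v'−v)/dt = (-0.162300)/0.15 = -1.0820
Δθ = θ'−θ = 0.044956;  (v·dt/L) = 2.4000·0.15/2.7 = 0.133333
tan δ = Δθ·L/(v·dt) = 0.337170  →  δ = 0.3252

δ = 0.3252, a = -1.0820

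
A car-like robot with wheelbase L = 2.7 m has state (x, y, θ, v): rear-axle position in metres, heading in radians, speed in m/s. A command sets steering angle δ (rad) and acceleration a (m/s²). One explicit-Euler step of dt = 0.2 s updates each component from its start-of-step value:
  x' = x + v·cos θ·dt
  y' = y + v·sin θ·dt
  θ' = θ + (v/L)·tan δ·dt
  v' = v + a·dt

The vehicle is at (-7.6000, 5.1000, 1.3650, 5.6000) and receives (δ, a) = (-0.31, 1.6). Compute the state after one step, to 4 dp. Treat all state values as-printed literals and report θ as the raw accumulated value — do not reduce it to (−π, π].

x' = -7.6000 + 5.6000·cos(1.3650)·0.2 = -7.3711
y' = 5.1000 + 5.6000·sin(1.3650)·0.2 = 6.1964
θ' = 1.3650 + (5.6000/2.7)·tan(-0.31)·0.2 = 1.2321
v' = 5.6000 + 1.6000·0.2 = 5.9200

(-7.3711, 6.1964, 1.2321, 5.9200)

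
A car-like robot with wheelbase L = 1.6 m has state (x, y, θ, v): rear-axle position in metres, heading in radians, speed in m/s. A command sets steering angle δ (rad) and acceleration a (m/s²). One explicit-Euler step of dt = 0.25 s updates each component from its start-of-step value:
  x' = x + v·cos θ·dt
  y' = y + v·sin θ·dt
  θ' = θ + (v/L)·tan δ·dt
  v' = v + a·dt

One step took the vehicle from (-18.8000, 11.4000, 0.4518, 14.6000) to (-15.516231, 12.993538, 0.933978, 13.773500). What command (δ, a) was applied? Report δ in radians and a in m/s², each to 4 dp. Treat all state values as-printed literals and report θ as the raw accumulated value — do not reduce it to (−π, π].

a = (v'−v)/dt = (-0.826500)/0.25 = -3.3060
Δθ = θ'−θ = 0.482178;  (v·dt/L) = 14.6000·0.25/1.6 = 2.281250
tan δ = Δθ·L/(v·dt) = 0.211366  →  δ = 0.2083

δ = 0.2083, a = -3.3060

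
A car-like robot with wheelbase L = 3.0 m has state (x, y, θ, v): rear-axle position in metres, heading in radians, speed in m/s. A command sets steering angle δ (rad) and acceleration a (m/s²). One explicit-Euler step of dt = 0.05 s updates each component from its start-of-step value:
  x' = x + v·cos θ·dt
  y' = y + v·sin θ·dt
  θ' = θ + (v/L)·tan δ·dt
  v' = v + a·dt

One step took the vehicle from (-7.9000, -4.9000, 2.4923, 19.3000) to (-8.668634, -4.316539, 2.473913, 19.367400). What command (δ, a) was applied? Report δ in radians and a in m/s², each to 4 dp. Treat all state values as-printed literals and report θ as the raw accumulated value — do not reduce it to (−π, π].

δ = -0.0571, a = 1.3480

a = (v'−v)/dt = (0.067400)/0.05 = 1.3480
Δθ = θ'−θ = -0.018387;  (v·dt/L) = 19.3000·0.05/3.0 = 0.321667
tan δ = Δθ·L/(v·dt) = -0.057162  →  δ = -0.0571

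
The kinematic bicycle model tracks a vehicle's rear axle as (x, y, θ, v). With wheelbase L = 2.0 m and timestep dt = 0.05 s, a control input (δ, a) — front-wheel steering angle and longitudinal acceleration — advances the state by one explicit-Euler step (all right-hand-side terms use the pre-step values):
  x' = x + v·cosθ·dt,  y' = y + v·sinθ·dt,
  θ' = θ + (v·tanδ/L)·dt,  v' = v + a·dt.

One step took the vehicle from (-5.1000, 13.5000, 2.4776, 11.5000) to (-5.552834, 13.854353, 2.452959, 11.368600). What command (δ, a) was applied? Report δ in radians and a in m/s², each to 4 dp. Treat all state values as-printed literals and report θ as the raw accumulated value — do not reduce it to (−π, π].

δ = -0.0855, a = -2.6280

a = (v'−v)/dt = (-0.131400)/0.05 = -2.6280
Δθ = θ'−θ = -0.024641;  (v·dt/L) = 11.5000·0.05/2.0 = 0.287500
tan δ = Δθ·L/(v·dt) = -0.085708  →  δ = -0.0855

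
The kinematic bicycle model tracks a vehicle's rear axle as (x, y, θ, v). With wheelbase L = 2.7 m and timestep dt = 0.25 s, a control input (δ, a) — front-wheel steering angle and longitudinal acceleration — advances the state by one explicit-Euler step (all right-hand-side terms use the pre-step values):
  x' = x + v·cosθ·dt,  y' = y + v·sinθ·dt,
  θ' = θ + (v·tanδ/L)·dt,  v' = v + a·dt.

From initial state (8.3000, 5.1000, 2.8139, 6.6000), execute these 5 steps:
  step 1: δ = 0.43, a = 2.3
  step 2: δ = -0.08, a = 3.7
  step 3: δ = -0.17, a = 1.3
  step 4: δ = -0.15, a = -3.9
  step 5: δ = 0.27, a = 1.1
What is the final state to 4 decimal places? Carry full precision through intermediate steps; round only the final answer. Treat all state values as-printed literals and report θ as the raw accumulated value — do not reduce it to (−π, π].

(-0.8710, 7.0326, 2.9852, 7.7250)

after step 1 (δ=0.43, a=2.3): (6.737801, 5.631068, 3.094168, 7.175000)
after step 2 (δ=-0.08, a=3.7): (4.946067, 5.716103, 3.040907, 8.100000)
after step 3 (δ=-0.17, a=1.3): (2.931323, 5.919648, 2.912164, 8.425000)
after step 4 (δ=-0.15, a=-3.9): (0.880264, 6.398654, 2.794265, 7.450000)
after step 5 (δ=0.27, a=1.1): (-0.871018, 7.032624, 2.985176, 7.725000)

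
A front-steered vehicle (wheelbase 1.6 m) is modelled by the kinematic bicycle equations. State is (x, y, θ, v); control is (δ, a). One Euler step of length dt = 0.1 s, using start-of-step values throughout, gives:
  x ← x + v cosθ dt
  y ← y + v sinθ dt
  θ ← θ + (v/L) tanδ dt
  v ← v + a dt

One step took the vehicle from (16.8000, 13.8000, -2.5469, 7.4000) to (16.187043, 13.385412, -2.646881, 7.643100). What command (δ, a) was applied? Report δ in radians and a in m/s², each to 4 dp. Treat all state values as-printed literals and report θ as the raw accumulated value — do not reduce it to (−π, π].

a = (v'−v)/dt = (0.243100)/0.1 = 2.4310
Δθ = θ'−θ = -0.099981;  (v·dt/L) = 7.4000·0.1/1.6 = 0.462500
tan δ = Δθ·L/(v·dt) = -0.216175  →  δ = -0.2129

δ = -0.2129, a = 2.4310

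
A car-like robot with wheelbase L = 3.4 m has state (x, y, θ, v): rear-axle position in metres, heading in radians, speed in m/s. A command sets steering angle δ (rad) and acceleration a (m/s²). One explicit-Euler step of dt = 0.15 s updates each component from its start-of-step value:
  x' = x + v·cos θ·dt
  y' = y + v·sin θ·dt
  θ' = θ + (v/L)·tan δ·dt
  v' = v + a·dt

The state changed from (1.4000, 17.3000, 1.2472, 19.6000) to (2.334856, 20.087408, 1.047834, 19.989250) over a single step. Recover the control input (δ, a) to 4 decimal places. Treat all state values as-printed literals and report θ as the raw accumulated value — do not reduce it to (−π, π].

a = (v'−v)/dt = (0.389250)/0.15 = 2.5950
Δθ = θ'−θ = -0.199366;  (v·dt/L) = 19.6000·0.15/3.4 = 0.864706
tan δ = Δθ·L/(v·dt) = -0.230559  →  δ = -0.2266

δ = -0.2266, a = 2.5950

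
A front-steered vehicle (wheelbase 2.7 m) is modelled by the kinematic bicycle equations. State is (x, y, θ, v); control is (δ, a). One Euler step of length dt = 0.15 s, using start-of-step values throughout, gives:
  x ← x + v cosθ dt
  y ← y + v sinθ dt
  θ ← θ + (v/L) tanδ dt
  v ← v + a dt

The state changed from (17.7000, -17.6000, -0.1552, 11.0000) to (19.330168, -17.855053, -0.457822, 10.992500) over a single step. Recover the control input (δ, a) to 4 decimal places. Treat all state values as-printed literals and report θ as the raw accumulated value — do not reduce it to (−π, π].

δ = -0.4598, a = -0.0500

a = (v'−v)/dt = (-0.007500)/0.15 = -0.0500
Δθ = θ'−θ = -0.302622;  (v·dt/L) = 11.0000·0.15/2.7 = 0.611111
tan δ = Δθ·L/(v·dt) = -0.495200  →  δ = -0.4598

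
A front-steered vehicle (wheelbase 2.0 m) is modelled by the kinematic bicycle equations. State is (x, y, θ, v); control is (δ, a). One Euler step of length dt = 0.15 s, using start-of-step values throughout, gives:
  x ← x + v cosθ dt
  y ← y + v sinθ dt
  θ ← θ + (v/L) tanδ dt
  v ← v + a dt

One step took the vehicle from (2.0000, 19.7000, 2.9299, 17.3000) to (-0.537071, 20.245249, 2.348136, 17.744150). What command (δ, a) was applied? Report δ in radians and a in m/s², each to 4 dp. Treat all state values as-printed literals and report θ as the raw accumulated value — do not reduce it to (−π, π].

a = (v'−v)/dt = (0.444150)/0.15 = 2.9610
Δθ = θ'−θ = -0.581764;  (v·dt/L) = 17.3000·0.15/2.0 = 1.297500
tan δ = Δθ·L/(v·dt) = -0.448373  →  δ = -0.4215

δ = -0.4215, a = 2.9610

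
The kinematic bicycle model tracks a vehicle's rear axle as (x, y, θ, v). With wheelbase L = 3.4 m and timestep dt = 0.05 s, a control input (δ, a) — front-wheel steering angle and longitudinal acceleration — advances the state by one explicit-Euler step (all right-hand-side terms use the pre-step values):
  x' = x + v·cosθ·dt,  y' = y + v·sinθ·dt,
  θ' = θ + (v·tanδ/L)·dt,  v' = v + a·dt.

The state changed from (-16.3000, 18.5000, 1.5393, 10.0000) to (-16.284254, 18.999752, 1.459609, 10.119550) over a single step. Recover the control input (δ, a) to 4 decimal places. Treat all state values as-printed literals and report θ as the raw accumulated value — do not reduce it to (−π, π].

δ = -0.4966, a = 2.3910

a = (v'−v)/dt = (0.119550)/0.05 = 2.3910
Δθ = θ'−θ = -0.079691;  (v·dt/L) = 10.0000·0.05/3.4 = 0.147059
tan δ = Δθ·L/(v·dt) = -0.541899  →  δ = -0.4966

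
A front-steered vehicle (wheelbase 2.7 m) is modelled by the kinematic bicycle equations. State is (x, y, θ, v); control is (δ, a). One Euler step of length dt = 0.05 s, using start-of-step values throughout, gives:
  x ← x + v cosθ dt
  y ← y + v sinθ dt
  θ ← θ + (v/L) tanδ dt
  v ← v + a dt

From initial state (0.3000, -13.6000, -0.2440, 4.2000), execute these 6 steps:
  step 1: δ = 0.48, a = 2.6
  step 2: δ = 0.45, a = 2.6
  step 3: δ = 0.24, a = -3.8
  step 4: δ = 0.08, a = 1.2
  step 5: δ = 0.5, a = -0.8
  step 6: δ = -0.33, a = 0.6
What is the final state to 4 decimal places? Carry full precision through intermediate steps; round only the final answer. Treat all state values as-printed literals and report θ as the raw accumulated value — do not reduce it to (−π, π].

(1.5750, -13.8119, -0.1216, 4.3200)

after step 1 (δ=0.48, a=2.6): (0.503780, -13.650733, -0.203508, 4.330000)
after step 2 (δ=0.45, a=2.6): (0.715812, -13.694489, -0.164774, 4.460000)
after step 3 (δ=0.24, a=-3.8): (0.935791, -13.731068, -0.144562, 4.270000)
after step 4 (δ=0.08, a=1.2): (1.147064, -13.761824, -0.138223, 4.330000)
after step 5 (δ=0.5, a=-0.8): (1.361500, -13.791654, -0.094418, 4.290000)
after step 6 (δ=-0.33, a=0.6): (1.575044, -13.811877, -0.121629, 4.320000)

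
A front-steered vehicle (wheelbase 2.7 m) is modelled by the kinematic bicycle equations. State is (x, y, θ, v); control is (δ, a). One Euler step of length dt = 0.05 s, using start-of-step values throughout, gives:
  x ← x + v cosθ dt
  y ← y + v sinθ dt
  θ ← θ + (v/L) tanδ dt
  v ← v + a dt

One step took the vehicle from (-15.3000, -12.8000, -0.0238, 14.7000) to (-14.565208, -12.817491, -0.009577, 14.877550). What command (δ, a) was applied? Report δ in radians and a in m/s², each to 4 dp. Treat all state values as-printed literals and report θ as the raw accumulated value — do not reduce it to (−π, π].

δ = 0.0522, a = 3.5510

a = (v'−v)/dt = (0.177550)/0.05 = 3.5510
Δθ = θ'−θ = 0.014223;  (v·dt/L) = 14.7000·0.05/2.7 = 0.272222
tan δ = Δθ·L/(v·dt) = 0.052248  →  δ = 0.0522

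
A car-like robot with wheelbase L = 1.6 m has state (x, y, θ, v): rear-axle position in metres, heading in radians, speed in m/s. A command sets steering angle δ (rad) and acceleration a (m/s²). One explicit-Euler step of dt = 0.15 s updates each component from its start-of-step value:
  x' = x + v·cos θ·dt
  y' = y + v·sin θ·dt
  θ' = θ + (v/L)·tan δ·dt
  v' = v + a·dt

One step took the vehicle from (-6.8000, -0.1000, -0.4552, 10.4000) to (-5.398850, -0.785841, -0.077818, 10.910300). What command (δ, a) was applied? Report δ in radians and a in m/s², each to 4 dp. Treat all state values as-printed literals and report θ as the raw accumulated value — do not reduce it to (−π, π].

δ = 0.3693, a = 3.4020

a = (v'−v)/dt = (0.510300)/0.15 = 3.4020
Δθ = θ'−θ = 0.377382;  (v·dt/L) = 10.4000·0.15/1.6 = 0.975000
tan δ = Δθ·L/(v·dt) = 0.387058  →  δ = 0.3693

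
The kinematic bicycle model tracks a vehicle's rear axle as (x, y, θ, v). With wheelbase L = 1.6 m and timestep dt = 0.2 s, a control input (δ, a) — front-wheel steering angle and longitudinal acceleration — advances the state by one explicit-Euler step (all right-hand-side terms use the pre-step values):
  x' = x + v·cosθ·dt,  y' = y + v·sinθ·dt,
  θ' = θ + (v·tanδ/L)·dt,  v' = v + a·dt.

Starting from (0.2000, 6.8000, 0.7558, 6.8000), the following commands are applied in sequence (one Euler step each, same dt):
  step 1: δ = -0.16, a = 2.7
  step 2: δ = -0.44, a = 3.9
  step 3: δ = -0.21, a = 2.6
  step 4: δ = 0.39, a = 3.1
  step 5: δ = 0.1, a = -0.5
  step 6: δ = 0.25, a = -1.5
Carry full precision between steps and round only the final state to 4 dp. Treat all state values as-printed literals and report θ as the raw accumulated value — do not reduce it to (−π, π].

(8.9843, 10.5066, 0.8228, 8.8600)

after step 1 (δ=-0.16, a=2.7): (1.189703, 7.732785, 0.618627, 7.340000)
after step 2 (δ=-0.44, a=3.9): (2.385647, 8.584104, 0.186686, 8.120000)
after step 3 (δ=-0.21, a=2.6): (3.981429, 8.885524, -0.029653, 8.640000)
after step 4 (δ=0.39, a=3.1): (5.708669, 8.834291, 0.414286, 9.260000)
after step 5 (δ=0.1, a=-0.5): (7.403997, 9.579788, 0.530423, 9.160000)
after step 6 (δ=0.25, a=-1.5): (8.984268, 10.506595, 0.822790, 8.860000)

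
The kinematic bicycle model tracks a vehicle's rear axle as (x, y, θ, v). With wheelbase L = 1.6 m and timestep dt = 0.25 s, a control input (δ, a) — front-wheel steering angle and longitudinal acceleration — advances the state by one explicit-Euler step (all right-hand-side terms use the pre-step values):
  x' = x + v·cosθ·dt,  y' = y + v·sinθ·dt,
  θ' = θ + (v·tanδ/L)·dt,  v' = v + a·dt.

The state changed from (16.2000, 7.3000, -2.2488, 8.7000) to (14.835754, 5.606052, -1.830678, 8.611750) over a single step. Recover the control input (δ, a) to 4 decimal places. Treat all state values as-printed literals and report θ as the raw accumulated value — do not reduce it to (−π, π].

δ = 0.2984, a = -0.3530

a = (v'−v)/dt = (-0.088250)/0.25 = -0.3530
Δθ = θ'−θ = 0.418122;  (v·dt/L) = 8.7000·0.25/1.6 = 1.359375
tan δ = Δθ·L/(v·dt) = 0.307584  →  δ = 0.2984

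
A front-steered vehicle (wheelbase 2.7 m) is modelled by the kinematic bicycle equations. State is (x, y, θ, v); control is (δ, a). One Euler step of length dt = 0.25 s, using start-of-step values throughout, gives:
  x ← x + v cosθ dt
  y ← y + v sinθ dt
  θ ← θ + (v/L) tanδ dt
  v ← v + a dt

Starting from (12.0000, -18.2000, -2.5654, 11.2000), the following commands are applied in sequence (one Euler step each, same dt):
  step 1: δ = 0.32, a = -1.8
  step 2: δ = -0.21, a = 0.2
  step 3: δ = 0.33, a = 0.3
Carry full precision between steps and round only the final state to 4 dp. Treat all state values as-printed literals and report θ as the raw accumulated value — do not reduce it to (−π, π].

after step 1 (δ=0.32, a=-1.8): (9.652079, -19.725539, -2.221737, 10.750000)
after step 2 (δ=-0.21, a=0.2): (8.023629, -21.863483, -2.433893, 10.800000)
after step 3 (δ=0.33, a=0.3): (5.972010, -23.618720, -2.091368, 10.875000)

(5.9720, -23.6187, -2.0914, 10.8750)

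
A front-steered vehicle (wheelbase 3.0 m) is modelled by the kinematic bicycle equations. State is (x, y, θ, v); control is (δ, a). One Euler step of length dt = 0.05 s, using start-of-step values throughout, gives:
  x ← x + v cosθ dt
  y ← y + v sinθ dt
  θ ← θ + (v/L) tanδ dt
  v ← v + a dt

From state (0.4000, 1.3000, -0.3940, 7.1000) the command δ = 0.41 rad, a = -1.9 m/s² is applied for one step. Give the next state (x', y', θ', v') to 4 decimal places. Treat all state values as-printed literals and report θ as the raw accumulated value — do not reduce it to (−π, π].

(0.7278, 1.1637, -0.3426, 7.0050)

x' = 0.4000 + 7.1000·cos(-0.3940)·0.05 = 0.7278
y' = 1.3000 + 7.1000·sin(-0.3940)·0.05 = 1.1637
θ' = -0.3940 + (7.1000/3.0)·tan(0.41)·0.05 = -0.3426
v' = 7.1000 − 1.9000·0.05 = 7.0050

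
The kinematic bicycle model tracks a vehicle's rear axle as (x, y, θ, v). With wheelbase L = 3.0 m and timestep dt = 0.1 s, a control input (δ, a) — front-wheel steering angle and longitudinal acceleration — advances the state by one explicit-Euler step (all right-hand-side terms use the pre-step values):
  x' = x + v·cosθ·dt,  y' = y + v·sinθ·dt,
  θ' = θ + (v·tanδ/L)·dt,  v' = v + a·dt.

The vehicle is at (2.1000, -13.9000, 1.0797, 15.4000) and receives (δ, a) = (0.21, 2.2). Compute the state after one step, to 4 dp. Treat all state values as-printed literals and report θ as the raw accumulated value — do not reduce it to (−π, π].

x' = 2.1000 + 15.4000·cos(1.0797)·0.1 = 2.8263
y' = -13.9000 + 15.4000·sin(1.0797)·0.1 = -12.5420
θ' = 1.0797 + (15.4000/3.0)·tan(0.21)·0.1 = 1.1891
v' = 15.4000 + 2.2000·0.1 = 15.6200

(2.8263, -12.5420, 1.1891, 15.6200)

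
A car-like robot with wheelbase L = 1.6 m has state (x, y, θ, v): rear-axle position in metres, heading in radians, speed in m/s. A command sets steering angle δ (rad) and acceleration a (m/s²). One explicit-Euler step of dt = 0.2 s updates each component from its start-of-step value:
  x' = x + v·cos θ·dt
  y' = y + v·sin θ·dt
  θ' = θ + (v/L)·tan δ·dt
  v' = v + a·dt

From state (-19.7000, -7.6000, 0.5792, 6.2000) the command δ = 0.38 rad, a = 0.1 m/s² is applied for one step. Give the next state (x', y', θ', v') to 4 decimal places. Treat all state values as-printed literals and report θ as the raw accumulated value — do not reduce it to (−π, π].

(-18.6622, -6.9213, 0.8887, 6.2200)

x' = -19.7000 + 6.2000·cos(0.5792)·0.2 = -18.6622
y' = -7.6000 + 6.2000·sin(0.5792)·0.2 = -6.9213
θ' = 0.5792 + (6.2000/1.6)·tan(0.38)·0.2 = 0.8887
v' = 6.2000 + 0.1000·0.2 = 6.2200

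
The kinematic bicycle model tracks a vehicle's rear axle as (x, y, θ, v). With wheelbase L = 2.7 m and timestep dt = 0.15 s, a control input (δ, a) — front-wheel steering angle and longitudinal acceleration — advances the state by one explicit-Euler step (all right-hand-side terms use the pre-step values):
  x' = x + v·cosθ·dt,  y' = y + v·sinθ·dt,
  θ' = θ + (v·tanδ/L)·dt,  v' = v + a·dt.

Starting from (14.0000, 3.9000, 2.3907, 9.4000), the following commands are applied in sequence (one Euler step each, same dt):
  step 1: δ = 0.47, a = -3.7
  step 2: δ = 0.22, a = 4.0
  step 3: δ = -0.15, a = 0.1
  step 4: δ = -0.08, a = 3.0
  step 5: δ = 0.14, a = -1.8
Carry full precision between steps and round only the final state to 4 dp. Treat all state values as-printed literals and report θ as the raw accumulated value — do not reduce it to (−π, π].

(7.8968, 7.3338, 2.7220, 9.6400)

after step 1 (δ=0.47, a=-3.7): (12.969177, 4.862031, 2.655971, 8.845000)
after step 2 (δ=0.22, a=4.0): (11.795819, 5.481303, 2.765855, 9.445000)
after step 3 (δ=-0.15, a=0.1): (10.477906, 6.001191, 2.686551, 9.460000)
after step 4 (δ=-0.08, a=3.0): (9.203299, 6.624841, 2.644417, 9.910000)
after step 5 (δ=0.14, a=-1.8): (7.896765, 7.333820, 2.722002, 9.640000)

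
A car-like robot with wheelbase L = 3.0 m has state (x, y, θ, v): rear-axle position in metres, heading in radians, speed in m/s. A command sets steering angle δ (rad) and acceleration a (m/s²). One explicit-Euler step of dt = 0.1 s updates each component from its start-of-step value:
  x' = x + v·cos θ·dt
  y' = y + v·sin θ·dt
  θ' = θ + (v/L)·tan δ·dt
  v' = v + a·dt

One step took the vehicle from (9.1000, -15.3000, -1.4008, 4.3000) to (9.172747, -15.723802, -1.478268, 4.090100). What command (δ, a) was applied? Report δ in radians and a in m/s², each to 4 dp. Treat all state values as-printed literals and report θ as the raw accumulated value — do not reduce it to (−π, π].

δ = -0.4955, a = -2.0990

a = (v'−v)/dt = (-0.209900)/0.1 = -2.0990
Δθ = θ'−θ = -0.077468;  (v·dt/L) = 4.3000·0.1/3.0 = 0.143333
tan δ = Δθ·L/(v·dt) = -0.540474  →  δ = -0.4955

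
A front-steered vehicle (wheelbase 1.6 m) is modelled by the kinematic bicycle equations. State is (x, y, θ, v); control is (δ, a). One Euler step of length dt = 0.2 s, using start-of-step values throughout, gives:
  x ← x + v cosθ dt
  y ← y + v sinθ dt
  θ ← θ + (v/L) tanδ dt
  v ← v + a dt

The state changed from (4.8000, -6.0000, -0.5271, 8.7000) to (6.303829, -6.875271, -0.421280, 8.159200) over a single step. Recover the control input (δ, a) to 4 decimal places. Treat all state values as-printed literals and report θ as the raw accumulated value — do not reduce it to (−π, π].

δ = 0.0970, a = -2.7040

a = (v'−v)/dt = (-0.540800)/0.2 = -2.7040
Δθ = θ'−θ = 0.105820;  (v·dt/L) = 8.7000·0.2/1.6 = 1.087500
tan δ = Δθ·L/(v·dt) = 0.097306  →  δ = 0.0970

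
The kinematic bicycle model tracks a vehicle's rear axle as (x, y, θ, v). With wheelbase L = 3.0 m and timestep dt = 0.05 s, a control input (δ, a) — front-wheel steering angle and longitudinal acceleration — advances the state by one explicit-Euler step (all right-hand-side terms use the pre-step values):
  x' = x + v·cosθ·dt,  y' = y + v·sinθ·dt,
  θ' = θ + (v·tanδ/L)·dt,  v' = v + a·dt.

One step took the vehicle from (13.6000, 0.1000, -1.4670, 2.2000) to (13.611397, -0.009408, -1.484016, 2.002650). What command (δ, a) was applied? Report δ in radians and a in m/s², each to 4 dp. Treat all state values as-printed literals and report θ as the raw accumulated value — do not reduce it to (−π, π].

δ = -0.4345, a = -3.9470

a = (v'−v)/dt = (-0.197350)/0.05 = -3.9470
Δθ = θ'−θ = -0.017016;  (v·dt/L) = 2.2000·0.05/3.0 = 0.036667
tan δ = Δθ·L/(v·dt) = -0.464073  →  δ = -0.4345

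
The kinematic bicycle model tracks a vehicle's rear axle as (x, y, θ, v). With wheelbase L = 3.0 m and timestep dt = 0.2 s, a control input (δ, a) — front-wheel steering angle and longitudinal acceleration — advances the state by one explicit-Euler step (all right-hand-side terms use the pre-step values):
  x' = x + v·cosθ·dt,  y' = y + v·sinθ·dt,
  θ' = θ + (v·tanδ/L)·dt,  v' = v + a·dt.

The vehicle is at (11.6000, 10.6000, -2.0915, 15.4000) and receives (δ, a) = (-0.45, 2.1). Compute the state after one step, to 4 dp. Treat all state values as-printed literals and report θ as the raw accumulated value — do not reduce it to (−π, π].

x' = 11.6000 + 15.4000·cos(-2.0915)·0.2 = 10.0677
y' = 10.6000 + 15.4000·sin(-2.0915)·0.2 = 7.9282
θ' = -2.0915 + (15.4000/3.0)·tan(-0.45)·0.2 = -2.5874
v' = 15.4000 + 2.1000·0.2 = 15.8200

(10.0677, 7.9282, -2.5874, 15.8200)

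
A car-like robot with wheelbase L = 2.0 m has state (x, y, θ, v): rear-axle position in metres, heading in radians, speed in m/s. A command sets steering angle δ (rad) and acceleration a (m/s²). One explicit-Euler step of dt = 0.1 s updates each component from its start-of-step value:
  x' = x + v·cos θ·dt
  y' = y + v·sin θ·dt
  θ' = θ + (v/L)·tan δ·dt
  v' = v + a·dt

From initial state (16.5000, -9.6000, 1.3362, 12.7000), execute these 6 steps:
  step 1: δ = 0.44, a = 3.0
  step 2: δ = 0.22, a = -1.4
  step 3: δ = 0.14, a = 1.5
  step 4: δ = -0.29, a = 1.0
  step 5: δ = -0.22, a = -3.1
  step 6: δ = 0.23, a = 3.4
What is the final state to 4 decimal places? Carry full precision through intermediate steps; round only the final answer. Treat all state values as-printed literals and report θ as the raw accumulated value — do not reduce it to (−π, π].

(15.9718, -1.9843, 1.6803, 13.1400)

after step 1 (δ=0.44, a=3.0): (16.795212, -8.364788, 1.635146, 13.000000)
after step 2 (δ=0.22, a=-1.4): (16.711616, -7.067478, 1.780498, 12.860000)
after step 3 (δ=0.14, a=1.5): (16.443911, -5.809651, 1.871111, 13.010000)
after step 4 (δ=-0.29, a=1.0): (16.059048, -4.566879, 1.676994, 13.110000)
after step 5 (δ=-0.22, a=-3.1): (15.920085, -3.263264, 1.530411, 12.800000)
after step 6 (δ=0.23, a=3.4): (15.971764, -1.984308, 1.680263, 13.140000)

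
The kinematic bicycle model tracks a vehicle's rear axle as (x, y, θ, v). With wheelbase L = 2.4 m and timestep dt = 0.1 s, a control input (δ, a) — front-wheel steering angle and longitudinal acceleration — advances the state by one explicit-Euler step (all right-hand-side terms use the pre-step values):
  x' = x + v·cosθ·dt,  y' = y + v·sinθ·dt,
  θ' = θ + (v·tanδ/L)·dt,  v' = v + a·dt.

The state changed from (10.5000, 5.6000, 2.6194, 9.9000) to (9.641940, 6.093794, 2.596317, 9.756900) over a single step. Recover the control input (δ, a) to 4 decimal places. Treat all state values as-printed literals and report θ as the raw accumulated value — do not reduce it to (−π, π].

δ = -0.0559, a = -1.4310

a = (v'−v)/dt = (-0.143100)/0.1 = -1.4310
Δθ = θ'−θ = -0.023083;  (v·dt/L) = 9.9000·0.1/2.4 = 0.412500
tan δ = Δθ·L/(v·dt) = -0.055959  →  δ = -0.0559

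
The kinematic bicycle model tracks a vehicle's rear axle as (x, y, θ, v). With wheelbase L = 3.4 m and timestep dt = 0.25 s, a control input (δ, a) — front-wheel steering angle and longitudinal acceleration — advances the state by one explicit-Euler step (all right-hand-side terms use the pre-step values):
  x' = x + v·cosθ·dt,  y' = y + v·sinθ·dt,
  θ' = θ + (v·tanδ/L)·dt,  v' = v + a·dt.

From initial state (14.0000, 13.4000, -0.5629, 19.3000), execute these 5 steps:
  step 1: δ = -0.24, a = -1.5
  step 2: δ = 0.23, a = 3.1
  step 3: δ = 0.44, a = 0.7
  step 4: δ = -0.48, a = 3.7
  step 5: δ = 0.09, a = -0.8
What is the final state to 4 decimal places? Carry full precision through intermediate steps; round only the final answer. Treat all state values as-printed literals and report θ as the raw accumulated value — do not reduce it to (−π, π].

(34.1342, 1.6549, -0.5252, 20.6000)

after step 1 (δ=-0.24, a=-1.5): (18.080556, 10.825182, -0.910182, 18.925000)
after step 2 (δ=0.23, a=3.1): (20.983662, 7.089315, -0.584361, 19.700000)
after step 3 (δ=0.44, a=0.7): (25.091431, 4.372357, 0.097578, 19.875000)
after step 4 (δ=-0.48, a=3.7): (30.036544, 4.856431, -0.663241, 20.800000)
after step 5 (δ=0.09, a=-0.8): (34.134150, 1.654928, -0.525221, 20.600000)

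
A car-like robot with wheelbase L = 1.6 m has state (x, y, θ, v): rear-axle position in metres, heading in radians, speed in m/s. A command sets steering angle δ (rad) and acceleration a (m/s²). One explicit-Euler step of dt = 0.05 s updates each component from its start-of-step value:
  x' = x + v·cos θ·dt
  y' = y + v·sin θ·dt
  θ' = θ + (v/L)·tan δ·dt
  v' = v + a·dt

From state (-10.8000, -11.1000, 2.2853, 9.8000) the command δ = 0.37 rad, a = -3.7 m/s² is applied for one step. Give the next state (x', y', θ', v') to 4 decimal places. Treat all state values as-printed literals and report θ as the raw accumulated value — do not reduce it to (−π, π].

(-11.1211, -10.7298, 2.4041, 9.6150)

x' = -10.8000 + 9.8000·cos(2.2853)·0.05 = -11.1211
y' = -11.1000 + 9.8000·sin(2.2853)·0.05 = -10.7298
θ' = 2.2853 + (9.8000/1.6)·tan(0.37)·0.05 = 2.4041
v' = 9.8000 − 3.7000·0.05 = 9.6150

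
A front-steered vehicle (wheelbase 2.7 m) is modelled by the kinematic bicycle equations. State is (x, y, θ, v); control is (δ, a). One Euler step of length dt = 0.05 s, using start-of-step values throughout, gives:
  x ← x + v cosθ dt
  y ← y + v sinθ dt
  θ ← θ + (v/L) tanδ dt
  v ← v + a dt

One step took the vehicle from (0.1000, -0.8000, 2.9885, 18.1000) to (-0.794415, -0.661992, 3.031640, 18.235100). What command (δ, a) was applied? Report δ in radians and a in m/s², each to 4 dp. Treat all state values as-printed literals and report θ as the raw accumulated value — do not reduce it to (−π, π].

δ = 0.1280, a = 2.7020

a = (v'−v)/dt = (0.135100)/0.05 = 2.7020
Δθ = θ'−θ = 0.043140;  (v·dt/L) = 18.1000·0.05/2.7 = 0.335185
tan δ = Δθ·L/(v·dt) = 0.128705  →  δ = 0.1280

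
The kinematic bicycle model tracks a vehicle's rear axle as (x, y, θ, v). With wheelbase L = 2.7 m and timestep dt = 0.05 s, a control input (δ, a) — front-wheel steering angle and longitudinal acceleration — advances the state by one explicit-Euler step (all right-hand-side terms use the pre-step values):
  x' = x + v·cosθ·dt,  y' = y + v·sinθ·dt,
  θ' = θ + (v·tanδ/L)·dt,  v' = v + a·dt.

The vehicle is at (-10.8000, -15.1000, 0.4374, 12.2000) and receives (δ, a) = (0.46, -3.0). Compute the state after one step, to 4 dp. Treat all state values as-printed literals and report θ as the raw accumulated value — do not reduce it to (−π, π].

x' = -10.8000 + 12.2000·cos(0.4374)·0.05 = -10.2474
y' = -15.1000 + 12.2000·sin(0.4374)·0.05 = -14.8416
θ' = 0.4374 + (12.2000/2.7)·tan(0.46)·0.05 = 0.5493
v' = 12.2000 − 3.0000·0.05 = 12.0500

(-10.2474, -14.8416, 0.5493, 12.0500)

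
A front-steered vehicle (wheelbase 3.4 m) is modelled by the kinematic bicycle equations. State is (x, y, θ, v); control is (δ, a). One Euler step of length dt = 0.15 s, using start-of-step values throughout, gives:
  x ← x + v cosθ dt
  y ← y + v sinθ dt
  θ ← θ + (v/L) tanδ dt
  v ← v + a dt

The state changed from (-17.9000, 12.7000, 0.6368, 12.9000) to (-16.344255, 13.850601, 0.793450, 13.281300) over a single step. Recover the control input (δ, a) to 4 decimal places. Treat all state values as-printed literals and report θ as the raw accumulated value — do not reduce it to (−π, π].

δ = 0.2686, a = 2.5420

a = (v'−v)/dt = (0.381300)/0.15 = 2.5420
Δθ = θ'−θ = 0.156650;  (v·dt/L) = 12.9000·0.15/3.4 = 0.569118
tan δ = Δθ·L/(v·dt) = 0.275251  →  δ = 0.2686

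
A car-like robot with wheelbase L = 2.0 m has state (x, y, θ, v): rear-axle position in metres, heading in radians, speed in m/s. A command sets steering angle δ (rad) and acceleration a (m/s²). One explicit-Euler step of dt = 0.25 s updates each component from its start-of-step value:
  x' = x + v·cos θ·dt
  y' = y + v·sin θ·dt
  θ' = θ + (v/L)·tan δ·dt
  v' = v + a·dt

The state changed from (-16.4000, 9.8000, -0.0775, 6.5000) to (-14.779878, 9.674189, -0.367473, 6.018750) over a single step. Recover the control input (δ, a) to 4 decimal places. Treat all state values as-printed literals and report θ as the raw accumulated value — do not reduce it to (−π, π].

a = (v'−v)/dt = (-0.481250)/0.25 = -1.9250
Δθ = θ'−θ = -0.289973;  (v·dt/L) = 6.5000·0.25/2.0 = 0.812500
tan δ = Δθ·L/(v·dt) = -0.356890  →  δ = -0.3428

δ = -0.3428, a = -1.9250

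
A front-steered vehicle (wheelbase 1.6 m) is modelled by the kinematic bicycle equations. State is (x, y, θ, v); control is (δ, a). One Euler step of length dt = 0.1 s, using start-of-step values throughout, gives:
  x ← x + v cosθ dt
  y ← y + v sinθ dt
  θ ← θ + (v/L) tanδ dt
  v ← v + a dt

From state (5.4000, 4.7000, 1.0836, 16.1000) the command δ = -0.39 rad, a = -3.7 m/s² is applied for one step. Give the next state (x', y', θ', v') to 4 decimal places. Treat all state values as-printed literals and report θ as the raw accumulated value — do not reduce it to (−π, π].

x' = 5.4000 + 16.1000·cos(1.0836)·0.1 = 6.1537
y' = 4.7000 + 16.1000·sin(1.0836)·0.1 = 6.1227
θ' = 1.0836 + (16.1000/1.6)·tan(-0.39)·0.1 = 0.6700
v' = 16.1000 − 3.7000·0.1 = 15.7300

(6.1537, 6.1227, 0.6700, 15.7300)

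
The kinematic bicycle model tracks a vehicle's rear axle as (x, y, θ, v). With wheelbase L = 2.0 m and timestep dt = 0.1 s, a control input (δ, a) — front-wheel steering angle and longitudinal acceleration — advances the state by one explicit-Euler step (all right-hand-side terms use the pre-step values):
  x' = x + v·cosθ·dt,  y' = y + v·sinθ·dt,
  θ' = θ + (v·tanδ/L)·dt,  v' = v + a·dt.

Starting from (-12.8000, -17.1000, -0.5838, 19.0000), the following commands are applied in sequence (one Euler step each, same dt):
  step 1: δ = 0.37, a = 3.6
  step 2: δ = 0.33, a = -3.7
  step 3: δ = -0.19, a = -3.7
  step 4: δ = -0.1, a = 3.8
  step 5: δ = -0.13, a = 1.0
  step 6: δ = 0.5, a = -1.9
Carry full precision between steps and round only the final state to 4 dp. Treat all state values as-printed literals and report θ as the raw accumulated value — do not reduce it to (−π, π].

after step 1 (δ=0.37, a=3.6): (-11.214689, -18.147277, -0.215330, 19.360000)
after step 2 (δ=0.33, a=-3.7): (-9.323399, -18.560942, 0.116234, 18.990000)
after step 3 (δ=-0.19, a=-3.7): (-7.437213, -18.340710, -0.066374, 18.620000)
after step 4 (δ=-0.1, a=3.8): (-5.579313, -18.464207, -0.159785, 19.000000)
after step 5 (δ=-0.13, a=1.0): (-3.703516, -18.766509, -0.283986, 19.100000)
after step 6 (δ=0.5, a=-1.9): (-1.870019, -19.301660, 0.237733, 18.910000)

(-1.8700, -19.3017, 0.2377, 18.9100)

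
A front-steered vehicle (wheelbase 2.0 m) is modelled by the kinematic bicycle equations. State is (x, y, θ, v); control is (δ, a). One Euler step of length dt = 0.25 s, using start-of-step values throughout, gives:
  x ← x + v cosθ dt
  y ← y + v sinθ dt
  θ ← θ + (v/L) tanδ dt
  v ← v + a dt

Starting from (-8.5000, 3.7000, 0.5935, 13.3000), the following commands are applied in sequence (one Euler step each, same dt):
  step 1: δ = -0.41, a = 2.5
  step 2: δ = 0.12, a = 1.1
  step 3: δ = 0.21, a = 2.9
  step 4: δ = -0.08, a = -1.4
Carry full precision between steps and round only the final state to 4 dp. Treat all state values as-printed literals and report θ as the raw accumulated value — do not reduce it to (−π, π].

after step 1 (δ=-0.41, a=2.5): (-5.743614, 5.559559, -0.129074, 13.925000)
after step 2 (δ=0.12, a=1.1): (-2.291323, 5.111466, 0.080809, 14.200000)
after step 3 (δ=0.21, a=2.9): (1.247093, 5.398026, 0.459137, 14.925000)
after step 4 (δ=-0.08, a=-1.4): (4.591917, 7.051621, 0.309568, 14.575000)

(4.5919, 7.0516, 0.3096, 14.5750)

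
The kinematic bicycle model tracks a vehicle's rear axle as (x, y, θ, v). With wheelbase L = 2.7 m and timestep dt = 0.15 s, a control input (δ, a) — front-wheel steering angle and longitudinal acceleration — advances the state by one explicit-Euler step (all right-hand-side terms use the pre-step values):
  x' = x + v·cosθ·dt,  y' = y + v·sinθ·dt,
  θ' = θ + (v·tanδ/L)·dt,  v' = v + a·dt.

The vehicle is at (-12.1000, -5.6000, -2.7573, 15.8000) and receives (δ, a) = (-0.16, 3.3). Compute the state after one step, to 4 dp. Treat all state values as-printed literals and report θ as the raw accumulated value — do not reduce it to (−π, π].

(-14.2971, -6.4885, -2.8990, 16.2950)

x' = -12.1000 + 15.8000·cos(-2.7573)·0.15 = -14.2971
y' = -5.6000 + 15.8000·sin(-2.7573)·0.15 = -6.4885
θ' = -2.7573 + (15.8000/2.7)·tan(-0.16)·0.15 = -2.8990
v' = 15.8000 + 3.3000·0.15 = 16.2950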